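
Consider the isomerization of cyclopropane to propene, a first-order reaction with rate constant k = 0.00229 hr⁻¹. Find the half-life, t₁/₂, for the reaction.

302.7 hr

Step 1: For a first-order reaction, t₁/₂ = ln(2)/k
Step 2: t₁/₂ = ln(2)/0.00229
Step 3: t₁/₂ = 0.6931/0.00229 = 302.7 hr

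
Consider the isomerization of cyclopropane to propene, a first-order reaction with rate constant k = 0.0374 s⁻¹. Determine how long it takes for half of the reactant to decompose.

18.53 s

Step 1: For a first-order reaction, t₁/₂ = ln(2)/k
Step 2: t₁/₂ = ln(2)/0.0374
Step 3: t₁/₂ = 0.6931/0.0374 = 18.53 s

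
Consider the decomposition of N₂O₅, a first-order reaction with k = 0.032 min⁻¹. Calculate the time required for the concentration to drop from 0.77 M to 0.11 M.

60.81 min

Step 1: For first-order: t = ln([N₂O₅]₀/[N₂O₅])/k
Step 2: t = ln(0.77/0.11)/0.032
Step 3: t = ln(7)/0.032
Step 4: t = 1.946/0.032 = 60.81 min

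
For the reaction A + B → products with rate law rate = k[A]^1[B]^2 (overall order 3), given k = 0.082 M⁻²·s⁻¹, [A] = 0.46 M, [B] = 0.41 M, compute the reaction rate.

0.006341 M/s

Step 1: The rate law is rate = k[A]^1[B]^2, overall order = 1+2 = 3
Step 2: Substitute values: rate = 0.082 × (0.46)^1 × (0.41)^2
Step 3: rate = 0.082 × 0.46 × 0.1681 = 0.00634073 M/s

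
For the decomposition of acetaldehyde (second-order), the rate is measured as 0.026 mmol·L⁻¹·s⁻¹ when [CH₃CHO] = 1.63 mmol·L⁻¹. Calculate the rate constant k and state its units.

0.009786 (mmol·L⁻¹)⁻¹·s⁻¹

Step 1: rate = k[CH₃CHO]^2, so k = rate / [CH₃CHO]^2.
Step 2: k = 0.026 / (1.63)^2 = 0.026 / 2.657.
Step 3: k = 0.009786 (mmol·L⁻¹)⁻¹·s⁻¹.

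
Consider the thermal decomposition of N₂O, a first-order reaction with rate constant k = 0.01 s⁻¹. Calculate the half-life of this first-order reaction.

69.31 s

Step 1: For a first-order reaction, t₁/₂ = ln(2)/k
Step 2: t₁/₂ = ln(2)/0.01
Step 3: t₁/₂ = 0.6931/0.01 = 69.31 s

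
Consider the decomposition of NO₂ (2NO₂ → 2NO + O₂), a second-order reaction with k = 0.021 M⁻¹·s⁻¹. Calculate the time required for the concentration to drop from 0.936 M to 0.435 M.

58.59 s

Step 1: For second-order: t = (1/[NO₂] - 1/[NO₂]₀)/k
Step 2: t = (1/0.435 - 1/0.936)/0.021
Step 3: t = (2.299 - 1.068)/0.021
Step 4: t = 1.23/0.021 = 58.59 s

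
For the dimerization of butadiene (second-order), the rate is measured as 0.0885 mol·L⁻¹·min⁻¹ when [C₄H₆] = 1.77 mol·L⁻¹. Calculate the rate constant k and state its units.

0.02825 (mol·L⁻¹)⁻¹·min⁻¹

Step 1: rate = k[C₄H₆]^2, so k = rate / [C₄H₆]^2.
Step 2: k = 0.0885 / (1.77)^2 = 0.0885 / 3.133.
Step 3: k = 0.02825 (mol·L⁻¹)⁻¹·min⁻¹.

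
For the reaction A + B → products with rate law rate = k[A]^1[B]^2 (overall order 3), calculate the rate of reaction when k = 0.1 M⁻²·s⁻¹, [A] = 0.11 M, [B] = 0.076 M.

6.354e-05 M/s

Step 1: The rate law is rate = k[A]^1[B]^2, overall order = 1+2 = 3
Step 2: Substitute values: rate = 0.1 × (0.11)^1 × (0.076)^2
Step 3: rate = 0.1 × 0.11 × 0.005776 = 6.3536e-05 M/s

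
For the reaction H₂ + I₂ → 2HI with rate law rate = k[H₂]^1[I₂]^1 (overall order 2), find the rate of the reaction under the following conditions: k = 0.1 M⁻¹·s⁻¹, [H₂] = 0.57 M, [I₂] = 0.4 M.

0.0228 M/s

Step 1: The rate law is rate = k[H₂]^1[I₂]^1, overall order = 1+1 = 2
Step 2: Substitute values: rate = 0.1 × (0.57)^1 × (0.4)^1
Step 3: rate = 0.1 × 0.57 × 0.4 = 0.0228 M/s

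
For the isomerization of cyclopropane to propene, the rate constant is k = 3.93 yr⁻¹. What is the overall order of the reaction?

first order (1)

Step 1: The units of k for an nth-order reaction are (concentration)^(1-n)·(time)⁻¹.
Step 2: Here k has units yr⁻¹, so the concentration exponent is 0.
Step 3: 1 - n = 0 ⇒ n = 1. The reaction is first order.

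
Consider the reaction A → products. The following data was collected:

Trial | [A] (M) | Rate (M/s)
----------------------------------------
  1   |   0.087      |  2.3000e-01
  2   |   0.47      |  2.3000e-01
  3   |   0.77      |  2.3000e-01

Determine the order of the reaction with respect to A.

zeroth order (0)

Step 1: Compare trials - when concentration changes, rate stays constant.
Step 2: rate₂/rate₁ = 2.3000e-01/2.3000e-01 = 1
Step 3: [A]₂/[A]₁ = 0.47/0.087 = 5.402
Step 4: Since rate ratio ≈ (conc ratio)^0, the reaction is zeroth order.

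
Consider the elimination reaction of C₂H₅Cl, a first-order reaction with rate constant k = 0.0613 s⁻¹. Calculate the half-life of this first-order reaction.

11.31 s

Step 1: For a first-order reaction, t₁/₂ = ln(2)/k
Step 2: t₁/₂ = ln(2)/0.0613
Step 3: t₁/₂ = 0.6931/0.0613 = 11.31 s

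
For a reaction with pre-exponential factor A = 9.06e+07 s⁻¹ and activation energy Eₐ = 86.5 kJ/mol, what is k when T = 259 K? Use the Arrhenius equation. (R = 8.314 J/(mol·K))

3.25e-10 s⁻¹

Step 1: Use the Arrhenius equation: k = A × exp(-Eₐ/RT)
Step 2: Convert Eₐ to J/mol: 86.5 kJ/mol = 86500 J/mol
Step 3: Calculate the exponent: -Eₐ/(RT) = -86500/(8.314 × 259) = -40.17042
Step 4: k = 9.06e+07 × exp(-40.17042)
Step 5: k = 9.06e+07 × 3.58268e-18 = 3.2459e-10 s⁻¹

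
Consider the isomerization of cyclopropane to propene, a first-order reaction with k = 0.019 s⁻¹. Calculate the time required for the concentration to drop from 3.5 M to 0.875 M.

72.96 s

Step 1: For first-order: t = ln([cyclopropane]₀/[cyclopropane])/k
Step 2: t = ln(3.5/0.875)/0.019
Step 3: t = ln(4)/0.019
Step 4: t = 1.386/0.019 = 72.96 s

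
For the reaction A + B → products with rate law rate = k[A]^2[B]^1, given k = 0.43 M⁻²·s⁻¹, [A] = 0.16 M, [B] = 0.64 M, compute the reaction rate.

0.007045 M/s

Step 1: The rate law is rate = k[A]^2[B]^1
Step 2: Substitute: rate = 0.43 × (0.16)^2 × (0.64)^1
Step 3: rate = 0.43 × 0.0256 × 0.64 = 0.00704512 M/s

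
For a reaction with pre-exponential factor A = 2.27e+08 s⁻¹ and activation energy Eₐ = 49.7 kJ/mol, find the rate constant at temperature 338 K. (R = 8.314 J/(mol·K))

4.73e+00 s⁻¹

Step 1: Use the Arrhenius equation: k = A × exp(-Eₐ/RT)
Step 2: Convert Eₐ to J/mol: 49.7 kJ/mol = 49700 J/mol
Step 3: Calculate the exponent: -Eₐ/(RT) = -49700/(8.314 × 338) = -17.68600
Step 4: k = 2.27e+08 × exp(-17.68600)
Step 5: k = 2.27e+08 × 2.08482e-08 = 4.7325e+00 s⁻¹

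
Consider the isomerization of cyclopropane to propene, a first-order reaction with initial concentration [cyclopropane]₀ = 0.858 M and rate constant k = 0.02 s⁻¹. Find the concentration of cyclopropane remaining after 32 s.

0.4524 M

Step 1: For a first-order reaction: [cyclopropane] = [cyclopropane]₀ × e^(-kt)
Step 2: [cyclopropane] = 0.858 × e^(-0.02 × 32)
Step 3: [cyclopropane] = 0.858 × e^(-0.64)
Step 4: [cyclopropane] = 0.858 × 0.527292 = 0.4524 M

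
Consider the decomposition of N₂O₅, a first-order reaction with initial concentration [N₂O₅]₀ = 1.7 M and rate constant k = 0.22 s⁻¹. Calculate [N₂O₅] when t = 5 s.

0.5659 M

Step 1: For a first-order reaction: [N₂O₅] = [N₂O₅]₀ × e^(-kt)
Step 2: [N₂O₅] = 1.7 × e^(-0.22 × 5)
Step 3: [N₂O₅] = 1.7 × e^(-1.1)
Step 4: [N₂O₅] = 1.7 × 0.332871 = 0.5659 M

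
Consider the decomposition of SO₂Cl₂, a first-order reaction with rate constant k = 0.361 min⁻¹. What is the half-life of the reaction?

1.92 min

Step 1: For a first-order reaction, t₁/₂ = ln(2)/k
Step 2: t₁/₂ = ln(2)/0.361
Step 3: t₁/₂ = 0.6931/0.361 = 1.92 min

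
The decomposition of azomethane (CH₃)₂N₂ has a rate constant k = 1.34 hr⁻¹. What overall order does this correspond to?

first order (1)

Step 1: The units of k for an nth-order reaction are (concentration)^(1-n)·(time)⁻¹.
Step 2: Here k has units hr⁻¹, so the concentration exponent is 0.
Step 3: 1 - n = 0 ⇒ n = 1. The reaction is first order.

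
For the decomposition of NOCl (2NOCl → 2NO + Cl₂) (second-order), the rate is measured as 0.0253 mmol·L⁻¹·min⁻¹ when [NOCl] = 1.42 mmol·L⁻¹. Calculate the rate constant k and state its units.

0.01255 (mmol·L⁻¹)⁻¹·min⁻¹

Step 1: rate = k[NOCl]^2, so k = rate / [NOCl]^2.
Step 2: k = 0.0253 / (1.42)^2 = 0.0253 / 2.016.
Step 3: k = 0.01255 (mmol·L⁻¹)⁻¹·min⁻¹.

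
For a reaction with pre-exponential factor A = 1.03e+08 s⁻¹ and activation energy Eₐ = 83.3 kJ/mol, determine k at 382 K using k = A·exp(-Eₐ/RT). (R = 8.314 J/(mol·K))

4.19e-04 s⁻¹

Step 1: Use the Arrhenius equation: k = A × exp(-Eₐ/RT)
Step 2: Convert Eₐ to J/mol: 83.3 kJ/mol = 83300 J/mol
Step 3: Calculate the exponent: -Eₐ/(RT) = -83300/(8.314 × 382) = -26.22839
Step 4: k = 1.03e+08 × exp(-26.22839)
Step 5: k = 1.03e+08 × 4.06588e-12 = 4.1879e-04 s⁻¹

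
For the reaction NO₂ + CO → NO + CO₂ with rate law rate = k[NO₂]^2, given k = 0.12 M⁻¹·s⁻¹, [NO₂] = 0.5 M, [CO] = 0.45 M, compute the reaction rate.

0.03 M/s

Step 1: The rate law is rate = k[NO₂]^2
Step 2: Note that the rate does not depend on [CO] (zero order in CO).
Step 3: rate = 0.12 × (0.5)^2 = 0.03 M/s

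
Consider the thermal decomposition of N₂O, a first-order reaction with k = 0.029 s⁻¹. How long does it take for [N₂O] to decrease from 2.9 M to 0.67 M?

50.52 s

Step 1: For first-order: t = ln([N₂O]₀/[N₂O])/k
Step 2: t = ln(2.9/0.67)/0.029
Step 3: t = ln(4.328)/0.029
Step 4: t = 1.465/0.029 = 50.52 s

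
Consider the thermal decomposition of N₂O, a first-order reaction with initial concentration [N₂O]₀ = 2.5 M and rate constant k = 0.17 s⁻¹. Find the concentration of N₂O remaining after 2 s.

1.779 M

Step 1: For a first-order reaction: [N₂O] = [N₂O]₀ × e^(-kt)
Step 2: [N₂O] = 2.5 × e^(-0.17 × 2)
Step 3: [N₂O] = 2.5 × e^(-0.34)
Step 4: [N₂O] = 2.5 × 0.71177 = 1.779 M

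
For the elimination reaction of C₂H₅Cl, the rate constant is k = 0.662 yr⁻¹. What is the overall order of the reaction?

first order (1)

Step 1: The units of k for an nth-order reaction are (concentration)^(1-n)·(time)⁻¹.
Step 2: Here k has units yr⁻¹, so the concentration exponent is 0.
Step 3: 1 - n = 0 ⇒ n = 1. The reaction is first order.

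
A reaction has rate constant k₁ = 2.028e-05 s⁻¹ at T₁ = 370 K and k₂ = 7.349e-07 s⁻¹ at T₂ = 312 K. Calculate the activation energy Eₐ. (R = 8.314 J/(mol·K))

54.9 kJ/mol

Step 1: Use the two-temperature Arrhenius form: ln(k₂/k₁) = -Eₐ/R × (1/T₂ - 1/T₁)
Step 2: ln(k₂/k₁) = ln(7.349e-07/2.028e-05) = ln(0.0362377) = -3.31766
Step 3: 1/T₂ - 1/T₁ = 1/312 - 1/370 = 5.024255e-04 K⁻¹
Step 4: Eₐ = -R × ln(k₂/k₁) / (1/T₂ - 1/T₁) = -8.314 × -3.31766 / 5.024255e-04
Step 5: Eₐ = 5.4900e+04 J/mol = 54.9 kJ/mol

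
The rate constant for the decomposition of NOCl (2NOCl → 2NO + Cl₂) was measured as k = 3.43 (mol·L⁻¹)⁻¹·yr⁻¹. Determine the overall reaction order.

second order (2)

Step 1: The units of k for an nth-order reaction are (concentration)^(1-n)·(time)⁻¹.
Step 2: Here k has units (mol·L⁻¹)⁻¹·yr⁻¹, so the concentration exponent is -1.
Step 3: 1 - n = -1 ⇒ n = 2. The reaction is second order.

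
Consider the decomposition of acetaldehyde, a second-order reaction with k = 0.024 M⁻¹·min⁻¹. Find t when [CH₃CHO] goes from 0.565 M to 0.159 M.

188.3 min

Step 1: For second-order: t = (1/[CH₃CHO] - 1/[CH₃CHO]₀)/k
Step 2: t = (1/0.159 - 1/0.565)/0.024
Step 3: t = (6.289 - 1.77)/0.024
Step 4: t = 4.519/0.024 = 188.3 min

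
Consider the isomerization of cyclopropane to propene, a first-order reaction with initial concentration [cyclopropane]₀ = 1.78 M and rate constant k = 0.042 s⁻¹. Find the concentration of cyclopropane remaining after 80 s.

0.06183 M

Step 1: For a first-order reaction: [cyclopropane] = [cyclopropane]₀ × e^(-kt)
Step 2: [cyclopropane] = 1.78 × e^(-0.042 × 80)
Step 3: [cyclopropane] = 1.78 × e^(-3.36)
Step 4: [cyclopropane] = 1.78 × 0.0347353 = 0.06183 M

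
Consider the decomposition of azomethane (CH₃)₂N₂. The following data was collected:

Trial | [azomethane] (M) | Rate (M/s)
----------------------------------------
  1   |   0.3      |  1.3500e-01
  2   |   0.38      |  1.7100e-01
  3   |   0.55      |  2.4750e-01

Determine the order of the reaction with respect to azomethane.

first order (1)

Step 1: Compare trials to find order n where rate₂/rate₁ = ([azomethane]₂/[azomethane]₁)^n
Step 2: rate₂/rate₁ = 1.7100e-01/1.3500e-01 = 1.267
Step 3: [azomethane]₂/[azomethane]₁ = 0.38/0.3 = 1.267
Step 4: n = ln(1.267)/ln(1.267) = 1.00 ≈ 1
Step 5: The reaction is first order in azomethane.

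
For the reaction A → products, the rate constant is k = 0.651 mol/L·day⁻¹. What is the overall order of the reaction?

zeroth order (0)

Step 1: The units of k for an nth-order reaction are (concentration)^(1-n)·(time)⁻¹.
Step 2: Here k has units mol/L·day⁻¹, so the concentration exponent is 1.
Step 3: 1 - n = 1 ⇒ n = 0. The reaction is zeroth order.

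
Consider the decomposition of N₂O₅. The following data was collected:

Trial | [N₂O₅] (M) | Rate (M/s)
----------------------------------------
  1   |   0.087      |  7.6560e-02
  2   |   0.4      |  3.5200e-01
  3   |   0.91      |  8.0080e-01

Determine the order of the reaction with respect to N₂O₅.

first order (1)

Step 1: Compare trials to find order n where rate₂/rate₁ = ([N₂O₅]₂/[N₂O₅]₁)^n
Step 2: rate₂/rate₁ = 3.5200e-01/7.6560e-02 = 4.598
Step 3: [N₂O₅]₂/[N₂O₅]₁ = 0.4/0.087 = 4.598
Step 4: n = ln(4.598)/ln(4.598) = 1.00 ≈ 1
Step 5: The reaction is first order in N₂O₅.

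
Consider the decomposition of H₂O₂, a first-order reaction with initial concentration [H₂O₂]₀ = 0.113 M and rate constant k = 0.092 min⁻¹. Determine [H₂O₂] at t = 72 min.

0.0001501 M

Step 1: For a first-order reaction: [H₂O₂] = [H₂O₂]₀ × e^(-kt)
Step 2: [H₂O₂] = 0.113 × e^(-0.092 × 72)
Step 3: [H₂O₂] = 0.113 × e^(-6.624)
Step 4: [H₂O₂] = 0.113 × 0.00132811 = 0.0001501 M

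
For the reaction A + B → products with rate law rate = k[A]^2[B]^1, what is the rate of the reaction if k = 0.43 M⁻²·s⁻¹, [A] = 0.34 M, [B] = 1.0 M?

0.04971 M/s

Step 1: The rate law is rate = k[A]^2[B]^1
Step 2: Substitute: rate = 0.43 × (0.34)^2 × (1.0)^1
Step 3: rate = 0.43 × 0.1156 × 1 = 0.049708 M/s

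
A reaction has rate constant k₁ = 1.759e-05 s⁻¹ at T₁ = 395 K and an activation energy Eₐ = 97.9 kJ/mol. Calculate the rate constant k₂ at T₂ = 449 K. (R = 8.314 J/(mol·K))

6.344e-04 s⁻¹

Step 1: Use the two-temperature Arrhenius form: ln(k₂/k₁) = -Eₐ/R × (1/T₂ - 1/T₁)
Step 2: Convert Eₐ to J/mol: 97.9 kJ/mol = 97900 J/mol
Step 3: 1/T₂ - 1/T₁ = 1/449 - 1/395 = -3.044741e-04 K⁻¹
Step 4: ln(k₂/k₁) = -97900/8.314 × -3.044741e-04 = 3.58528
Step 5: k₂ = k₁ × exp(3.58528) = 1.759e-05 × 3.60635e+01 = 6.344e-04 s⁻¹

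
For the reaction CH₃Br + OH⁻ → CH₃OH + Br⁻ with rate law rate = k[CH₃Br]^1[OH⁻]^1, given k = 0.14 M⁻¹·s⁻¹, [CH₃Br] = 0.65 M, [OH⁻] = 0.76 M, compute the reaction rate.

0.06916 M/s

Step 1: The rate law is rate = k[CH₃Br]^1[OH⁻]^1
Step 2: Substitute: rate = 0.14 × (0.65)^1 × (0.76)^1
Step 3: rate = 0.14 × 0.65 × 0.76 = 0.06916 M/s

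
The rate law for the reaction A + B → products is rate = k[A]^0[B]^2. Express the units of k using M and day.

M⁻¹·day⁻¹

Step 1: Overall order = 0 + 2 = 2.
Step 2: rate has units M·day⁻¹; [A]^0[B]^2 has units M^2.
Step 3: k = rate/([A]^0[B]^2), so units of k = M^(1-2)·day⁻¹ = M⁻¹·day⁻¹.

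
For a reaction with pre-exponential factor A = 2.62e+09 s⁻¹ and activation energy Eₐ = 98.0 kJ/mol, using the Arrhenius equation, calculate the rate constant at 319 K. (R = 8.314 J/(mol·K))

2.35e-07 s⁻¹

Step 1: Use the Arrhenius equation: k = A × exp(-Eₐ/RT)
Step 2: Convert Eₐ to J/mol: 98.0 kJ/mol = 98000 J/mol
Step 3: Calculate the exponent: -Eₐ/(RT) = -98000/(8.314 × 319) = -36.95093
Step 4: k = 2.62e+09 × exp(-36.95093)
Step 5: k = 2.62e+09 × 8.96221e-17 = 2.3481e-07 s⁻¹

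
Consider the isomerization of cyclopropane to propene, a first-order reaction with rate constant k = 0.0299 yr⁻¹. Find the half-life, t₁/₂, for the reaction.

23.18 yr

Step 1: For a first-order reaction, t₁/₂ = ln(2)/k
Step 2: t₁/₂ = ln(2)/0.0299
Step 3: t₁/₂ = 0.6931/0.0299 = 23.18 yr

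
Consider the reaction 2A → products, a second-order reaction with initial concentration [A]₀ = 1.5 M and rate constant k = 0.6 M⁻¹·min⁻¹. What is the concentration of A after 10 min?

0.15 M

Step 1: For a second-order reaction: 1/[A] = 1/[A]₀ + kt
Step 2: 1/[A] = 1/1.5 + 0.6 × 10
Step 3: 1/[A] = 0.6667 + 6 = 6.667
Step 4: [A] = 1/6.667 = 0.15 M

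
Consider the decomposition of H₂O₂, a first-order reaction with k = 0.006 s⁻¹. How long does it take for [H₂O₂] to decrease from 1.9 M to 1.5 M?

39.4 s

Step 1: For first-order: t = ln([H₂O₂]₀/[H₂O₂])/k
Step 2: t = ln(1.9/1.5)/0.006
Step 3: t = ln(1.267)/0.006
Step 4: t = 0.2364/0.006 = 39.4 s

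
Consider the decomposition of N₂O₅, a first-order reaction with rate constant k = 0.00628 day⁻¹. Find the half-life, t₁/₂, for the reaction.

110.4 day

Step 1: For a first-order reaction, t₁/₂ = ln(2)/k
Step 2: t₁/₂ = ln(2)/0.00628
Step 3: t₁/₂ = 0.6931/0.00628 = 110.4 day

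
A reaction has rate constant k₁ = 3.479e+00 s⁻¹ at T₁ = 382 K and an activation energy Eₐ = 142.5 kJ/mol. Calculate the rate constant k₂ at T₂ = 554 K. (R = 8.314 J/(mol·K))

3.902e+06 s⁻¹

Step 1: Use the two-temperature Arrhenius form: ln(k₂/k₁) = -Eₐ/R × (1/T₂ - 1/T₁)
Step 2: Convert Eₐ to J/mol: 142.5 kJ/mol = 142500 J/mol
Step 3: 1/T₂ - 1/T₁ = 1/554 - 1/382 = -8.127469e-04 K⁻¹
Step 4: ln(k₂/k₁) = -142500/8.314 × -8.127469e-04 = 13.93029
Step 5: k₂ = k₁ × exp(13.93029) = 3.479e+00 × 1.12163e+06 = 3.902e+06 s⁻¹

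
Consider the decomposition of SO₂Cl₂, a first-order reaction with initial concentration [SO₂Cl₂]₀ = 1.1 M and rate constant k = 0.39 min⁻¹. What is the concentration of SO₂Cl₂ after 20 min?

0.0004507 M

Step 1: For a first-order reaction: [SO₂Cl₂] = [SO₂Cl₂]₀ × e^(-kt)
Step 2: [SO₂Cl₂] = 1.1 × e^(-0.39 × 20)
Step 3: [SO₂Cl₂] = 1.1 × e^(-7.8)
Step 4: [SO₂Cl₂] = 1.1 × 0.000409735 = 0.0004507 M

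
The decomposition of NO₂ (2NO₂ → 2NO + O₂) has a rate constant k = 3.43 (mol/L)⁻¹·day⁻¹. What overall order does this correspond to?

second order (2)

Step 1: The units of k for an nth-order reaction are (concentration)^(1-n)·(time)⁻¹.
Step 2: Here k has units (mol/L)⁻¹·day⁻¹, so the concentration exponent is -1.
Step 3: 1 - n = -1 ⇒ n = 2. The reaction is second order.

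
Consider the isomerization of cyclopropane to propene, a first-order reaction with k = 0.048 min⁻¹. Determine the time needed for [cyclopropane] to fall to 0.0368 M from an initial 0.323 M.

45.25 min

Step 1: For first-order: t = ln([cyclopropane]₀/[cyclopropane])/k
Step 2: t = ln(0.323/0.0368)/0.048
Step 3: t = ln(8.777)/0.048
Step 4: t = 2.172/0.048 = 45.25 min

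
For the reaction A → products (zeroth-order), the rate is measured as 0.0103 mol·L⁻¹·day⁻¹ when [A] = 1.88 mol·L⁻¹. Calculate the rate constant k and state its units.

0.0103 mol·L⁻¹·day⁻¹

Step 1: For a zeroth-order reaction, rate = k (independent of concentration).
Step 2: k = rate = 0.0103 mol·L⁻¹·day⁻¹.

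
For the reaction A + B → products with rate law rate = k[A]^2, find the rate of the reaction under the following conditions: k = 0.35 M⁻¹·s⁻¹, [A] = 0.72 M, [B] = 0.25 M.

0.1814 M/s

Step 1: The rate law is rate = k[A]^2
Step 2: Note that the rate does not depend on [B] (zero order in B).
Step 3: rate = 0.35 × (0.72)^2 = 0.18144 M/s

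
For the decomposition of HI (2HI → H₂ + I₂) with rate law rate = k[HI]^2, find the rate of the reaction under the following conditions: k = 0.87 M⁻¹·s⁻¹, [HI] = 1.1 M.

1.053 M/s

Step 1: Identify the rate law: rate = k[HI]^2
Step 2: Substitute values: rate = 0.87 × (1.1)^2
Step 3: Calculate: rate = 0.87 × 1.21 = 1.0527 M/s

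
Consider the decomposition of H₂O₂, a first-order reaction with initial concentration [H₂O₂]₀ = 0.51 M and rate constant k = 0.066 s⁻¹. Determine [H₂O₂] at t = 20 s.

0.1362 M

Step 1: For a first-order reaction: [H₂O₂] = [H₂O₂]₀ × e^(-kt)
Step 2: [H₂O₂] = 0.51 × e^(-0.066 × 20)
Step 3: [H₂O₂] = 0.51 × e^(-1.32)
Step 4: [H₂O₂] = 0.51 × 0.267135 = 0.1362 M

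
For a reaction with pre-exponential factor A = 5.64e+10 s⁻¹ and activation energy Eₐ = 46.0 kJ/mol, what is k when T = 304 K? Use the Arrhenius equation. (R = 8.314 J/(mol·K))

7.03e+02 s⁻¹

Step 1: Use the Arrhenius equation: k = A × exp(-Eₐ/RT)
Step 2: Convert Eₐ to J/mol: 46.0 kJ/mol = 46000 J/mol
Step 3: Calculate the exponent: -Eₐ/(RT) = -46000/(8.314 × 304) = -18.20012
Step 4: k = 5.64e+10 × exp(-18.20012)
Step 5: k = 5.64e+10 × 1.24678e-08 = 7.0318e+02 s⁻¹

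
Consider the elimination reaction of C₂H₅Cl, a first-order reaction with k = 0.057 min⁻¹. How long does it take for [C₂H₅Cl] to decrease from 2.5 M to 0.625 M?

24.32 min

Step 1: For first-order: t = ln([C₂H₅Cl]₀/[C₂H₅Cl])/k
Step 2: t = ln(2.5/0.625)/0.057
Step 3: t = ln(4)/0.057
Step 4: t = 1.386/0.057 = 24.32 min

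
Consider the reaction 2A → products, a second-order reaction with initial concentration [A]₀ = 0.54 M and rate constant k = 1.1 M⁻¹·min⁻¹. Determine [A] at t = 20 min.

0.04193 M

Step 1: For a second-order reaction: 1/[A] = 1/[A]₀ + kt
Step 2: 1/[A] = 1/0.54 + 1.1 × 20
Step 3: 1/[A] = 1.852 + 22 = 23.85
Step 4: [A] = 1/23.85 = 0.04193 M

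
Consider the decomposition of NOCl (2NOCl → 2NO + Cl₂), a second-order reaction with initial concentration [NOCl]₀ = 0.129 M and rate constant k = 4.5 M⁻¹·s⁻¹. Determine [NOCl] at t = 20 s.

0.01023 M

Step 1: For a second-order reaction: 1/[NOCl] = 1/[NOCl]₀ + kt
Step 2: 1/[NOCl] = 1/0.129 + 4.5 × 20
Step 3: 1/[NOCl] = 7.752 + 90 = 97.75
Step 4: [NOCl] = 1/97.75 = 0.01023 M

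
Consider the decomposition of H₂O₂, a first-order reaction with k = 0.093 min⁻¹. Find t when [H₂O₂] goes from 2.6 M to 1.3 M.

7.453 min

Step 1: For first-order: t = ln([H₂O₂]₀/[H₂O₂])/k
Step 2: t = ln(2.6/1.3)/0.093
Step 3: t = ln(2)/0.093
Step 4: t = 0.6931/0.093 = 7.453 min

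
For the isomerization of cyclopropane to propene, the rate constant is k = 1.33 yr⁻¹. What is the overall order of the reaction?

first order (1)

Step 1: The units of k for an nth-order reaction are (concentration)^(1-n)·(time)⁻¹.
Step 2: Here k has units yr⁻¹, so the concentration exponent is 0.
Step 3: 1 - n = 0 ⇒ n = 1. The reaction is first order.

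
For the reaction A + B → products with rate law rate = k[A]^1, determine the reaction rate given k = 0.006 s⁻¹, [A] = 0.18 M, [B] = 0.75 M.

0.00108 M/s

Step 1: The rate law is rate = k[A]^1
Step 2: Note that the rate does not depend on [B] (zero order in B).
Step 3: rate = 0.006 × (0.18)^1 = 0.00108 M/s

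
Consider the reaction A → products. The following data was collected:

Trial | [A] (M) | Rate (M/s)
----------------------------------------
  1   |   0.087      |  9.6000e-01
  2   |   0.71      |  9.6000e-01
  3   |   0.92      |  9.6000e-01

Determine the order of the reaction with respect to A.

zeroth order (0)

Step 1: Compare trials - when concentration changes, rate stays constant.
Step 2: rate₂/rate₁ = 9.6000e-01/9.6000e-01 = 1
Step 3: [A]₂/[A]₁ = 0.71/0.087 = 8.161
Step 4: Since rate ratio ≈ (conc ratio)^0, the reaction is zeroth order.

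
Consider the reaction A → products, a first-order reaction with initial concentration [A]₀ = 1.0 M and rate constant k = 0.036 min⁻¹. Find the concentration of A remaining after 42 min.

0.2205 M

Step 1: For a first-order reaction: [A] = [A]₀ × e^(-kt)
Step 2: [A] = 1.0 × e^(-0.036 × 42)
Step 3: [A] = 1.0 × e^(-1.512)
Step 4: [A] = 1.0 × 0.220469 = 0.2205 M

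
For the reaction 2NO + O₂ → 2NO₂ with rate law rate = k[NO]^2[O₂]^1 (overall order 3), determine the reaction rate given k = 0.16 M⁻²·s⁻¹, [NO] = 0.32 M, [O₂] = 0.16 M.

0.002621 M/s

Step 1: The rate law is rate = k[NO]^2[O₂]^1, overall order = 2+1 = 3
Step 2: Substitute values: rate = 0.16 × (0.32)^2 × (0.16)^1
Step 3: rate = 0.16 × 0.1024 × 0.16 = 0.00262144 M/s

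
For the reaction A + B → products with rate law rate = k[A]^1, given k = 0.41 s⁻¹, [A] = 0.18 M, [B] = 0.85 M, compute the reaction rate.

0.0738 M/s

Step 1: The rate law is rate = k[A]^1
Step 2: Note that the rate does not depend on [B] (zero order in B).
Step 3: rate = 0.41 × (0.18)^1 = 0.0738 M/s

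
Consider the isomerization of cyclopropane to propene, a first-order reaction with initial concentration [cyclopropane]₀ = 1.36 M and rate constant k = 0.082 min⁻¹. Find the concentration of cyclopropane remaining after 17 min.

0.3374 M

Step 1: For a first-order reaction: [cyclopropane] = [cyclopropane]₀ × e^(-kt)
Step 2: [cyclopropane] = 1.36 × e^(-0.082 × 17)
Step 3: [cyclopropane] = 1.36 × e^(-1.394)
Step 4: [cyclopropane] = 1.36 × 0.248081 = 0.3374 M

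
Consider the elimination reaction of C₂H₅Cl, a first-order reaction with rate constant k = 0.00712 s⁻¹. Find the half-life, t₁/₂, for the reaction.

97.35 s

Step 1: For a first-order reaction, t₁/₂ = ln(2)/k
Step 2: t₁/₂ = ln(2)/0.00712
Step 3: t₁/₂ = 0.6931/0.00712 = 97.35 s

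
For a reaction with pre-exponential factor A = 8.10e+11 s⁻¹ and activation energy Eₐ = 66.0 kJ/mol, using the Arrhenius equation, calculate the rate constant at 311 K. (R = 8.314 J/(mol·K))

6.65e+00 s⁻¹

Step 1: Use the Arrhenius equation: k = A × exp(-Eₐ/RT)
Step 2: Convert Eₐ to J/mol: 66.0 kJ/mol = 66000 J/mol
Step 3: Calculate the exponent: -Eₐ/(RT) = -66000/(8.314 × 311) = -25.52546
Step 4: k = 8.10e+11 × exp(-25.52546)
Step 5: k = 8.10e+11 × 8.21171e-12 = 6.6515e+00 s⁻¹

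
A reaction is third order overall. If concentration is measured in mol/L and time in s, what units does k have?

(mol/L)⁻²·s⁻¹

Step 1: For overall order n, rate = k × (concentration)^n.
Step 2: Rate has units mol/L·s⁻¹; concentration term has units (mol/L)^3.
Step 3: k = rate / (concentration)^n, so units of k = (mol/L)^(1-3)·s⁻¹ = (mol/L)⁻²·s⁻¹.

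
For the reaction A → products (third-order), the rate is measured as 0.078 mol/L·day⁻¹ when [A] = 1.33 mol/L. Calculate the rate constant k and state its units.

0.03315 (mol/L)⁻²·day⁻¹

Step 1: rate = k[A]^3, so k = rate / [A]^3.
Step 2: k = 0.078 / (1.33)^3 = 0.078 / 2.353.
Step 3: k = 0.03315 (mol/L)⁻²·day⁻¹.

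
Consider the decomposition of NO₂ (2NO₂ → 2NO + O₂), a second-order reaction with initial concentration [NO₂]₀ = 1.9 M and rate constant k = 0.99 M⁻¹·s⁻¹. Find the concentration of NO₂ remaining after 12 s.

0.0806 M

Step 1: For a second-order reaction: 1/[NO₂] = 1/[NO₂]₀ + kt
Step 2: 1/[NO₂] = 1/1.9 + 0.99 × 12
Step 3: 1/[NO₂] = 0.5263 + 11.88 = 12.41
Step 4: [NO₂] = 1/12.41 = 0.0806 M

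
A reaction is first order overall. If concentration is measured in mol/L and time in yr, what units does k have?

yr⁻¹

Step 1: For overall order n, rate = k × (concentration)^n.
Step 2: Rate has units mol/L·yr⁻¹; concentration term has units (mol/L)^1.
Step 3: k = rate / (concentration)^n, so units of k = (mol/L)^(1-1)·yr⁻¹ = yr⁻¹.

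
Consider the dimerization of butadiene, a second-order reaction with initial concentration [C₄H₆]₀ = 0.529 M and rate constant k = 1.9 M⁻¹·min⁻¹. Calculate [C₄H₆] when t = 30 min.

0.01698 M

Step 1: For a second-order reaction: 1/[C₄H₆] = 1/[C₄H₆]₀ + kt
Step 2: 1/[C₄H₆] = 1/0.529 + 1.9 × 30
Step 3: 1/[C₄H₆] = 1.89 + 57 = 58.89
Step 4: [C₄H₆] = 1/58.89 = 0.01698 M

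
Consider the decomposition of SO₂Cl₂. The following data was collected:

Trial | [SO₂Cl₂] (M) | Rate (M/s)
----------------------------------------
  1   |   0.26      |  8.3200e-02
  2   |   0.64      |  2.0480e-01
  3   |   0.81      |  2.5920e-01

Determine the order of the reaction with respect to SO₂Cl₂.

first order (1)

Step 1: Compare trials to find order n where rate₂/rate₁ = ([SO₂Cl₂]₂/[SO₂Cl₂]₁)^n
Step 2: rate₂/rate₁ = 2.0480e-01/8.3200e-02 = 2.462
Step 3: [SO₂Cl₂]₂/[SO₂Cl₂]₁ = 0.64/0.26 = 2.462
Step 4: n = ln(2.462)/ln(2.462) = 1.00 ≈ 1
Step 5: The reaction is first order in SO₂Cl₂.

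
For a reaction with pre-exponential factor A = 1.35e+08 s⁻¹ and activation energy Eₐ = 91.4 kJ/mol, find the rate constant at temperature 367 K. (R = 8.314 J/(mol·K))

1.32e-05 s⁻¹

Step 1: Use the Arrhenius equation: k = A × exp(-Eₐ/RT)
Step 2: Convert Eₐ to J/mol: 91.4 kJ/mol = 91400 J/mol
Step 3: Calculate the exponent: -Eₐ/(RT) = -91400/(8.314 × 367) = -29.95505
Step 4: k = 1.35e+08 × exp(-29.95505)
Step 5: k = 1.35e+08 × 9.78784e-14 = 1.3214e-05 s⁻¹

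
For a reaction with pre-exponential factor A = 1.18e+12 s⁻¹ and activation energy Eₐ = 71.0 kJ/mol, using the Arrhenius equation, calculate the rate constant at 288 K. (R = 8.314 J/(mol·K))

1.56e-01 s⁻¹

Step 1: Use the Arrhenius equation: k = A × exp(-Eₐ/RT)
Step 2: Convert Eₐ to J/mol: 71.0 kJ/mol = 71000 J/mol
Step 3: Calculate the exponent: -Eₐ/(RT) = -71000/(8.314 × 288) = -29.65213
Step 4: k = 1.18e+12 × exp(-29.65213)
Step 5: k = 1.18e+12 × 1.32508e-13 = 1.5636e-01 s⁻¹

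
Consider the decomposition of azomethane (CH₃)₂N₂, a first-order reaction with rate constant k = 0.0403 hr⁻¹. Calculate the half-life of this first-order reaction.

17.2 hr

Step 1: For a first-order reaction, t₁/₂ = ln(2)/k
Step 2: t₁/₂ = ln(2)/0.0403
Step 3: t₁/₂ = 0.6931/0.0403 = 17.2 hr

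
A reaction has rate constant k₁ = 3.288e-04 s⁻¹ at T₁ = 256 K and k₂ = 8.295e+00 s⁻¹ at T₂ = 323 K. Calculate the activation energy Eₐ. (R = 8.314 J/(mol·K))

104.0 kJ/mol

Step 1: Use the two-temperature Arrhenius form: ln(k₂/k₁) = -Eₐ/R × (1/T₂ - 1/T₁)
Step 2: ln(k₂/k₁) = ln(8.295e+00/3.288e-04) = ln(25228.1) = 10.1357
Step 3: 1/T₂ - 1/T₁ = 1/323 - 1/256 = -8.102748e-04 K⁻¹
Step 4: Eₐ = -R × ln(k₂/k₁) / (1/T₂ - 1/T₁) = -8.314 × 10.1357 / -8.102748e-04
Step 5: Eₐ = 1.0400e+05 J/mol = 104.0 kJ/mol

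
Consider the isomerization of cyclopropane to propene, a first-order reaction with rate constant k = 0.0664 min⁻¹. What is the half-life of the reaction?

10.44 min

Step 1: For a first-order reaction, t₁/₂ = ln(2)/k
Step 2: t₁/₂ = ln(2)/0.0664
Step 3: t₁/₂ = 0.6931/0.0664 = 10.44 min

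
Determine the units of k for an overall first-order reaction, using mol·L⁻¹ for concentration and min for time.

min⁻¹

Step 1: For overall order n, rate = k × (concentration)^n.
Step 2: Rate has units mol·L⁻¹·min⁻¹; concentration term has units (mol·L⁻¹)^1.
Step 3: k = rate / (concentration)^n, so units of k = (mol·L⁻¹)^(1-1)·min⁻¹ = min⁻¹.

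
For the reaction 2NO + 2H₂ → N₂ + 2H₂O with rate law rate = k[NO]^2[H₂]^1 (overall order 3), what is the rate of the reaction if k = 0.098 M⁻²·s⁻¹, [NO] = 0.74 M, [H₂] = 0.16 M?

0.008586 M/s

Step 1: The rate law is rate = k[NO]^2[H₂]^1, overall order = 2+1 = 3
Step 2: Substitute values: rate = 0.098 × (0.74)^2 × (0.16)^1
Step 3: rate = 0.098 × 0.5476 × 0.16 = 0.00858637 M/s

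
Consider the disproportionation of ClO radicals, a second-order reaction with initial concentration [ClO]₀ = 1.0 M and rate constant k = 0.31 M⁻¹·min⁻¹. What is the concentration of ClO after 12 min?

0.2119 M

Step 1: For a second-order reaction: 1/[ClO] = 1/[ClO]₀ + kt
Step 2: 1/[ClO] = 1/1.0 + 0.31 × 12
Step 3: 1/[ClO] = 1 + 3.72 = 4.72
Step 4: [ClO] = 1/4.72 = 0.2119 M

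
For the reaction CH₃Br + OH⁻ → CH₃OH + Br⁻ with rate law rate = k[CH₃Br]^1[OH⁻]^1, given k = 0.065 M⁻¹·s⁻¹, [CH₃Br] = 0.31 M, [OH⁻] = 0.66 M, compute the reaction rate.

0.0133 M/s

Step 1: The rate law is rate = k[CH₃Br]^1[OH⁻]^1
Step 2: Substitute: rate = 0.065 × (0.31)^1 × (0.66)^1
Step 3: rate = 0.065 × 0.31 × 0.66 = 0.013299 M/s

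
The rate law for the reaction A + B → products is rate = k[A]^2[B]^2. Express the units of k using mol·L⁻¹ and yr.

(mol·L⁻¹)⁻³·yr⁻¹

Step 1: Overall order = 2 + 2 = 4.
Step 2: rate has units mol·L⁻¹·yr⁻¹; [A]^2[B]^2 has units (mol·L⁻¹)^4.
Step 3: k = rate/([A]^2[B]^2), so units of k = (mol·L⁻¹)^(1-4)·yr⁻¹ = (mol·L⁻¹)⁻³·yr⁻¹.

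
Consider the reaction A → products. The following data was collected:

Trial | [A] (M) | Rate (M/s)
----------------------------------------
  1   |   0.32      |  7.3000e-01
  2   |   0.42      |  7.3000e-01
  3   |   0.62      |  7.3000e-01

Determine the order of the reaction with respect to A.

zeroth order (0)

Step 1: Compare trials - when concentration changes, rate stays constant.
Step 2: rate₂/rate₁ = 7.3000e-01/7.3000e-01 = 1
Step 3: [A]₂/[A]₁ = 0.42/0.32 = 1.312
Step 4: Since rate ratio ≈ (conc ratio)^0, the reaction is zeroth order.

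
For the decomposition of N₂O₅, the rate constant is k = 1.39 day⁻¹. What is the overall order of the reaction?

first order (1)

Step 1: The units of k for an nth-order reaction are (concentration)^(1-n)·(time)⁻¹.
Step 2: Here k has units day⁻¹, so the concentration exponent is 0.
Step 3: 1 - n = 0 ⇒ n = 1. The reaction is first order.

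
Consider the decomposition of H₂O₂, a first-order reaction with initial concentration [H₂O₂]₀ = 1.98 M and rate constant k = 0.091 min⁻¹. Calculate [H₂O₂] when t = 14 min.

0.5538 M

Step 1: For a first-order reaction: [H₂O₂] = [H₂O₂]₀ × e^(-kt)
Step 2: [H₂O₂] = 1.98 × e^(-0.091 × 14)
Step 3: [H₂O₂] = 1.98 × e^(-1.274)
Step 4: [H₂O₂] = 1.98 × 0.279711 = 0.5538 M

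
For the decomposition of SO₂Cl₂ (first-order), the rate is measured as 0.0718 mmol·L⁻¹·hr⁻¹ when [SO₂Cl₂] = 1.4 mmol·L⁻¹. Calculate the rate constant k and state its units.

0.05129 hr⁻¹

Step 1: rate = k[SO₂Cl₂]^1, so k = rate / [SO₂Cl₂]^1.
Step 2: k = 0.0718 / (1.4)^1 = 0.0718 / 1.4.
Step 3: k = 0.05129 hr⁻¹.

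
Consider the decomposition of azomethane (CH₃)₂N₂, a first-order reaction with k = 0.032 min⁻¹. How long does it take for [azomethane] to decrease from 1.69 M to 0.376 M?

46.97 min

Step 1: For first-order: t = ln([azomethane]₀/[azomethane])/k
Step 2: t = ln(1.69/0.376)/0.032
Step 3: t = ln(4.495)/0.032
Step 4: t = 1.503/0.032 = 46.97 min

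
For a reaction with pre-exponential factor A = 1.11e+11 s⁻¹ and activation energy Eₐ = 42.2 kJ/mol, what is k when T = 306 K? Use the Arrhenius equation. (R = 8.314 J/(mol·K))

6.94e+03 s⁻¹

Step 1: Use the Arrhenius equation: k = A × exp(-Eₐ/RT)
Step 2: Convert Eₐ to J/mol: 42.2 kJ/mol = 42200 J/mol
Step 3: Calculate the exponent: -Eₐ/(RT) = -42200/(8.314 × 306) = -16.58750
Step 4: k = 1.11e+11 × exp(-16.58750)
Step 5: k = 1.11e+11 × 6.25375e-08 = 6.9417e+03 s⁻¹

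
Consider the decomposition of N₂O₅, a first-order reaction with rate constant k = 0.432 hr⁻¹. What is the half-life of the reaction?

1.605 hr

Step 1: For a first-order reaction, t₁/₂ = ln(2)/k
Step 2: t₁/₂ = ln(2)/0.432
Step 3: t₁/₂ = 0.6931/0.432 = 1.605 hr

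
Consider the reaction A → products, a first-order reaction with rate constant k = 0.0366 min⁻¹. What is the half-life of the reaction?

18.94 min

Step 1: For a first-order reaction, t₁/₂ = ln(2)/k
Step 2: t₁/₂ = ln(2)/0.0366
Step 3: t₁/₂ = 0.6931/0.0366 = 18.94 min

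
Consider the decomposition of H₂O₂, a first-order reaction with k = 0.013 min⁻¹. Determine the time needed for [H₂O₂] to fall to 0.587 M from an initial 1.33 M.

62.92 min

Step 1: For first-order: t = ln([H₂O₂]₀/[H₂O₂])/k
Step 2: t = ln(1.33/0.587)/0.013
Step 3: t = ln(2.266)/0.013
Step 4: t = 0.8179/0.013 = 62.92 min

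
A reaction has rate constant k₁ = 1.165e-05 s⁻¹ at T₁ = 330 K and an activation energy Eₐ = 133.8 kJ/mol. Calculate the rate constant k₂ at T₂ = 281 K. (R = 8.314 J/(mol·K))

2.361e-09 s⁻¹

Step 1: Use the two-temperature Arrhenius form: ln(k₂/k₁) = -Eₐ/R × (1/T₂ - 1/T₁)
Step 2: Convert Eₐ to J/mol: 133.8 kJ/mol = 133800 J/mol
Step 3: 1/T₂ - 1/T₁ = 1/281 - 1/330 = 5.284158e-04 K⁻¹
Step 4: ln(k₂/k₁) = -133800/8.314 × 5.284158e-04 = -8.50397
Step 5: k₂ = k₁ × exp(-8.50397) = 1.165e-05 × 2.02662e-04 = 2.361e-09 s⁻¹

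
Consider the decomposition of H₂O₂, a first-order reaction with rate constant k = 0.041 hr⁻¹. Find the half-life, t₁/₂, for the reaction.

16.91 hr

Step 1: For a first-order reaction, t₁/₂ = ln(2)/k
Step 2: t₁/₂ = ln(2)/0.041
Step 3: t₁/₂ = 0.6931/0.041 = 16.91 hr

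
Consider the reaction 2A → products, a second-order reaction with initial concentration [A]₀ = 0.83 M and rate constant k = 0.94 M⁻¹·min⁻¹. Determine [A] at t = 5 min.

0.1694 M

Step 1: For a second-order reaction: 1/[A] = 1/[A]₀ + kt
Step 2: 1/[A] = 1/0.83 + 0.94 × 5
Step 3: 1/[A] = 1.205 + 4.7 = 5.905
Step 4: [A] = 1/5.905 = 0.1694 M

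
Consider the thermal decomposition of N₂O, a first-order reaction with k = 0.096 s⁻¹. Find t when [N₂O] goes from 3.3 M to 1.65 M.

7.22 s

Step 1: For first-order: t = ln([N₂O]₀/[N₂O])/k
Step 2: t = ln(3.3/1.65)/0.096
Step 3: t = ln(2)/0.096
Step 4: t = 0.6931/0.096 = 7.22 s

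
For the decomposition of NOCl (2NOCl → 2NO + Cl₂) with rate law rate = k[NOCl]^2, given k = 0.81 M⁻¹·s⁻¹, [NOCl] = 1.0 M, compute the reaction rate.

0.81 M/s

Step 1: Identify the rate law: rate = k[NOCl]^2
Step 2: Substitute values: rate = 0.81 × (1.0)^2
Step 3: Calculate: rate = 0.81 × 1 = 0.81 M/s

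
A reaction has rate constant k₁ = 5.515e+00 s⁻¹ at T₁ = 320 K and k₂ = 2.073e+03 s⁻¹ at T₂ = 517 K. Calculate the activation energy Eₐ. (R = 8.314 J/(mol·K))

41.4 kJ/mol

Step 1: Use the two-temperature Arrhenius form: ln(k₂/k₁) = -Eₐ/R × (1/T₂ - 1/T₁)
Step 2: ln(k₂/k₁) = ln(2.073e+03/5.515e+00) = ln(375.884) = 5.92928
Step 3: 1/T₂ - 1/T₁ = 1/517 - 1/320 = -1.190764e-03 K⁻¹
Step 4: Eₐ = -R × ln(k₂/k₁) / (1/T₂ - 1/T₁) = -8.314 × 5.92928 / -1.190764e-03
Step 5: Eₐ = 4.1399e+04 J/mol = 41.4 kJ/mol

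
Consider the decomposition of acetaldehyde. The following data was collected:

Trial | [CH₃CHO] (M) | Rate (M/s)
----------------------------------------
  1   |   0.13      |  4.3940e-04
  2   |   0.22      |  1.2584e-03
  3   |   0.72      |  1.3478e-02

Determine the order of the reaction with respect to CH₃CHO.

second order (2)

Step 1: Compare trials to find order n where rate₂/rate₁ = ([CH₃CHO]₂/[CH₃CHO]₁)^n
Step 2: rate₂/rate₁ = 1.2584e-03/4.3940e-04 = 2.864
Step 3: [CH₃CHO]₂/[CH₃CHO]₁ = 0.22/0.13 = 1.692
Step 4: n = ln(2.864)/ln(1.692) = 2.00 ≈ 2
Step 5: The reaction is second order in CH₃CHO.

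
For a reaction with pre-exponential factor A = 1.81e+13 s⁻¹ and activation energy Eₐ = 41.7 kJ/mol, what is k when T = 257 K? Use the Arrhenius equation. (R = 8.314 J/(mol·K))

6.05e+04 s⁻¹

Step 1: Use the Arrhenius equation: k = A × exp(-Eₐ/RT)
Step 2: Convert Eₐ to J/mol: 41.7 kJ/mol = 41700 J/mol
Step 3: Calculate the exponent: -Eₐ/(RT) = -41700/(8.314 × 257) = -19.51609
Step 4: k = 1.81e+13 × exp(-19.51609)
Step 5: k = 1.81e+13 × 3.34403e-09 = 6.0527e+04 s⁻¹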